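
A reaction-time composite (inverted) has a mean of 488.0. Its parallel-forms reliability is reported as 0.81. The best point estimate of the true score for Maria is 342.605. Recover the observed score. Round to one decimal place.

T̂ = ρX + (1 − ρ)μ  ⇒  X = (T̂ − (1 − ρ)μ) / ρ
X = (342.605 − 0.19 × 488.0) / 0.81 = (342.605 − 92.720) / 0.81 = 249.885 / 0.81 = 308.500

308.5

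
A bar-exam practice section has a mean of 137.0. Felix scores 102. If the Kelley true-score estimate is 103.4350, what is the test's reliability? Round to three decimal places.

T̂ = ρX + (1 − ρ)μ  ⇒  T̂ − μ = ρ(X − μ)
ρ = (T̂ − μ)/(X − μ) = (103.4350 − 137.0) / (102 − 137.0) = -33.5650 / -35.0 = 0.95900

0.959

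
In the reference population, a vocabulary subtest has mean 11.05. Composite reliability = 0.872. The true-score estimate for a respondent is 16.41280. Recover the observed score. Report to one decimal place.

17.2

T̂ = ρX + (1 − ρ)μ  ⇒  X = (T̂ − (1 − ρ)μ) / ρ
X = (16.41280 − 0.128 × 11.05) / 0.872 = (16.41280 − 1.41440) / 0.872 = 14.99840 / 0.872 = 17.200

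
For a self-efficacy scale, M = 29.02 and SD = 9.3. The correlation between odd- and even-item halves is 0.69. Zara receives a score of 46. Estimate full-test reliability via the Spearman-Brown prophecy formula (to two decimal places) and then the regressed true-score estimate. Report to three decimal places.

42.944

Spearman-Brown: ρ = 2r/(1 + r) = 2(0.69)/(1 + 0.69) = 1.380/1.69 = 0.8166 → 0.82
T̂ = ρX + (1 − ρ)μ
  = 0.82 × 46 + 0.18 × 29.02
  = 37.72 + 5.2236
  = 42.9436
  ≈ 42.944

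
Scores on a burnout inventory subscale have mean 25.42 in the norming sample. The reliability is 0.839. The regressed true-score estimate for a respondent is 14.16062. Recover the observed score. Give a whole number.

12

T̂ = ρX + (1 − ρ)μ  ⇒  X = (T̂ − (1 − ρ)μ) / ρ
X = (14.16062 − 0.161 × 25.42) / 0.839 = (14.16062 − 4.09262) / 0.839 = 10.06800 / 0.839 = 12.00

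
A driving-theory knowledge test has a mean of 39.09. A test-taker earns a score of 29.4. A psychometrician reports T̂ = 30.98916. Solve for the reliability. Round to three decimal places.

0.836

T̂ = ρX + (1 − ρ)μ  ⇒  T̂ − μ = ρ(X − μ)
ρ = (T̂ − μ)/(X − μ) = (30.98916 − 39.09) / (29.4 − 39.09) = -8.10084 / -9.69 = 0.83600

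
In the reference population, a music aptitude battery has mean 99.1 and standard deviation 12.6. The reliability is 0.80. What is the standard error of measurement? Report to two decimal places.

5.63

SEM = SD · √(1 − ρ) = 12.6 × √0.20 = 12.6 × 0.4472 = 5.635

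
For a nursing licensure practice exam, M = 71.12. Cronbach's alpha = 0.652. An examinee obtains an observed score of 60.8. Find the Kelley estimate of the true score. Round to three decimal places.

Kelley's formula gives T̂ = 0.652·60.8 + 0.348·71.12 = 39.6416 + 24.74976 = 64.3914.

64.391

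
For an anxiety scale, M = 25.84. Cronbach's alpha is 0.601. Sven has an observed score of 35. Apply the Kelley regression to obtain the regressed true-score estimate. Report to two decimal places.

T̂ = ρX + (1 − ρ)μ
  = 0.601 × 35 + 0.399 × 25.84
  = 21.035 + 10.31016
  = 31.345
  ≈ 31.35

31.35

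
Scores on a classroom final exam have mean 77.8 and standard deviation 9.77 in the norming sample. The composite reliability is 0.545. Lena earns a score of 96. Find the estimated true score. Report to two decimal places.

T̂ = ρX + (1 − ρ)μ
  = 0.545 × 96 + 0.455 × 77.8
  = 52.320 + 35.3990
  = 87.719
  ≈ 87.72

87.72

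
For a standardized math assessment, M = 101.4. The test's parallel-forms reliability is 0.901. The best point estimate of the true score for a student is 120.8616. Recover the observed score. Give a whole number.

123

T̂ = ρX + (1 − ρ)μ  ⇒  X = (T̂ − (1 − ρ)μ) / ρ
X = (120.8616 − 0.099 × 101.4) / 0.901 = (120.8616 − 10.0386) / 0.901 = 110.8230 / 0.901 = 123.00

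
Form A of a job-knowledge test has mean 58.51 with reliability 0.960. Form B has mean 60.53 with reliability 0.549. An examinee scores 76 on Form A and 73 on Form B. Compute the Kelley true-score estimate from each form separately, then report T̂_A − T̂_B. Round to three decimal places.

7.924

T̂_A = 0.960(76) + 0.040(58.51) = 75.30040
T̂_B = 0.549(73) + 0.451(60.53) = 67.37603
T̂_A − T̂_B = 7.92437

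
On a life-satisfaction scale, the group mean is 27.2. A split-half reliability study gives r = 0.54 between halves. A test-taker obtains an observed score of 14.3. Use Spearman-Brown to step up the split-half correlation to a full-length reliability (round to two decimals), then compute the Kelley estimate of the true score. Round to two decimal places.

18.17

Spearman-Brown: ρ = 2r/(1 + r) = 2(0.54)/(1 + 0.54) = 1.080/1.54 = 0.7013 → 0.70
T̂ = 0.70(14.3) + 0.30(27.2) = 10.010 + 8.160 = 18.170 → 18.17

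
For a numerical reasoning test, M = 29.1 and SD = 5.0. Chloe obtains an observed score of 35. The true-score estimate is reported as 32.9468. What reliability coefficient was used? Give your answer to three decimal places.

T̂ = ρX + (1 − ρ)μ  ⇒  T̂ − μ = ρ(X − μ)
ρ = (T̂ − μ)/(X − μ) = (32.9468 − 29.1) / (35 − 29.1) = 3.8468 / 5.9 = 0.65200

0.652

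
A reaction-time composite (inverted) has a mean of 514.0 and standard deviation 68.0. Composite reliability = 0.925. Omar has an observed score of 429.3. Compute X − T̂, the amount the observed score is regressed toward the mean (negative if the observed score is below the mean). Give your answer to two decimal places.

T̂ = ρX + (1 − ρ)μ
  = 0.925 × 429.3 + 0.075 × 514.0
  = 397.1025 + 38.5500
  = 435.6525
  ≈ 435.652
X − T̂ = 429.3 − 435.652 = -6.352 → -6.35

-6.35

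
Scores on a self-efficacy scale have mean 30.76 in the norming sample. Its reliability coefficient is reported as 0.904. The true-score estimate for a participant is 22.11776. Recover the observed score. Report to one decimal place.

T̂ = ρX + (1 − ρ)μ  ⇒  X = (T̂ − (1 − ρ)μ) / ρ
X = (22.11776 − 0.096 × 30.76) / 0.904 = (22.11776 − 2.95296) / 0.904 = 19.16480 / 0.904 = 21.200

21.2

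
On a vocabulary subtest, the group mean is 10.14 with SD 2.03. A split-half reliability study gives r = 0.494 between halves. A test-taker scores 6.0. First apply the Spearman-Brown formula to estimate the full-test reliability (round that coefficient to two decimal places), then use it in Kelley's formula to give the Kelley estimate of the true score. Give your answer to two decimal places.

7.41

Spearman-Brown: ρ = 2r/(1 + r) = 2(0.494)/(1 + 0.494) = 0.9880/1.494 = 0.6613 → 0.66
T̂ = ρX + (1 − ρ)μ
  = 0.66 × 6.0 + 0.34 × 10.14
  = 3.960 + 3.4476
  = 7.408
  ≈ 7.41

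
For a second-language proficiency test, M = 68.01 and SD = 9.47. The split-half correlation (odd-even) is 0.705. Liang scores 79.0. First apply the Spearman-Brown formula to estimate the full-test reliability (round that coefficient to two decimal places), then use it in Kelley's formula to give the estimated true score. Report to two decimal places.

Spearman-Brown: ρ = 2r/(1 + r) = 2(0.705)/(1 + 0.705) = 1.4100/1.705 = 0.8270 → 0.83
Weight the observed score by reliability and the mean by (1 − reliability): T̂ = 0.83·79.0 + 0.17·68.01 = 65.570 + 11.5617 = 77.132.

77.13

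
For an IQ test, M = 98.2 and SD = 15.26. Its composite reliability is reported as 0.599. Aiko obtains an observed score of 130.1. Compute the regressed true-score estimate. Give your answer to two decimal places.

T̂ = ρX + (1 − ρ)μ
  = 0.599 × 130.1 + 0.401 × 98.2
  = 77.9299 + 39.3782
  = 117.308
  ≈ 117.31

117.31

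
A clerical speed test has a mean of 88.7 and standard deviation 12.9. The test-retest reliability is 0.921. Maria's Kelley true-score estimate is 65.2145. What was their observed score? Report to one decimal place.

63.2

T̂ = ρX + (1 − ρ)μ  ⇒  X = (T̂ − (1 − ρ)μ) / ρ
X = (65.2145 − 0.079 × 88.7) / 0.921 = (65.2145 − 7.0073) / 0.921 = 58.2072 / 0.921 = 63.200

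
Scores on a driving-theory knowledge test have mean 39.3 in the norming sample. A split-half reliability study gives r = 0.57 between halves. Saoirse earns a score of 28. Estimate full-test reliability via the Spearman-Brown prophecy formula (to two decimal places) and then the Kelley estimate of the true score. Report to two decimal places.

Spearman-Brown: ρ = 2r/(1 + r) = 2(0.57)/(1 + 0.57) = 1.140/1.57 = 0.7261 → 0.73
T̂ = ρX + (1 − ρ)μ
  = 0.73 × 28 + 0.27 × 39.3
  = 20.44 + 10.611
  = 31.051
  ≈ 31.05

31.05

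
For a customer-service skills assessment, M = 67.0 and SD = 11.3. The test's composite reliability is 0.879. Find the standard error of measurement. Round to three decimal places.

SEM = SD · √(1 − ρ) = 11.3 × √0.121 = 11.3 × 0.3479 = 3.9307

3.931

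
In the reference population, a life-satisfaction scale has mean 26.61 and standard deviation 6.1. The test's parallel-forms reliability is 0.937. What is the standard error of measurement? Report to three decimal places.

1.531

SEM = SD · √(1 − ρ) = 6.1 × √0.063 = 6.1 × 0.2510 = 1.5311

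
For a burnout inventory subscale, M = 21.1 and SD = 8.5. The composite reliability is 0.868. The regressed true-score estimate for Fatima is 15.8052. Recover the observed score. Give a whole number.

15

T̂ = ρX + (1 − ρ)μ  ⇒  X = (T̂ − (1 − ρ)μ) / ρ
X = (15.8052 − 0.132 × 21.1) / 0.868 = (15.8052 − 2.7852) / 0.868 = 13.0200 / 0.868 = 15.00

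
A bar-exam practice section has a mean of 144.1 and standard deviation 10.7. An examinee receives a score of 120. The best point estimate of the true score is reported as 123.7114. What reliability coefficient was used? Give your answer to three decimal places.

0.846

T̂ = ρX + (1 − ρ)μ  ⇒  T̂ − μ = ρ(X − μ)
ρ = (T̂ − μ)/(X − μ) = (123.7114 − 144.1) / (120 − 144.1) = -20.3886 / -24.1 = 0.84600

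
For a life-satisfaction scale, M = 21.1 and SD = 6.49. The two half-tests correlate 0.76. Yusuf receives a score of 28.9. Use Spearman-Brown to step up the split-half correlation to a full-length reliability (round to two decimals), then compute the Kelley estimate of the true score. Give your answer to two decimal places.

Spearman-Brown: ρ = 2r/(1 + r) = 2(0.76)/(1 + 0.76) = 1.520/1.76 = 0.8636 → 0.86
T̂ = ρX + (1 − ρ)μ
  = 0.86 × 28.9 + 0.14 × 21.1
  = 24.854 + 2.954
  = 27.808
  ≈ 27.81

27.81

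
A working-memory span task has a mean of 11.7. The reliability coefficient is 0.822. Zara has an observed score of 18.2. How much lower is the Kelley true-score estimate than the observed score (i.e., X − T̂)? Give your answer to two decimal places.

1.16

T̂ = ρX + (1 − ρ)μ
  = 0.822 × 18.2 + 0.178 × 11.7
  = 14.9604 + 2.0826
  = 17.0430
  ≈ 17.043
X − T̂ = 18.2 − 17.043 = 1.157 → 1.16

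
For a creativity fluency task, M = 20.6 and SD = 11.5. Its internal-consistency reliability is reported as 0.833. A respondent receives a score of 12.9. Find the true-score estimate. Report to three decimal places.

Weight the observed score by reliability and the mean by (1 − reliability): T̂ = 0.833·12.9 + 0.167·20.6 = 10.7457 + 3.4402 = 14.1859.

14.186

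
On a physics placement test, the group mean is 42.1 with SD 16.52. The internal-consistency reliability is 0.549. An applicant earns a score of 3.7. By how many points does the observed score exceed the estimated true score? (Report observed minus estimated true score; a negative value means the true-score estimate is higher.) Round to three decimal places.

Regress the observed score toward the mean by the unreliability: T̂ = 0.549·3.7 + 0.451·42.1 = 2.0313 + 18.9871 = 21.01840.
X − T̂ = 3.7 − 21.0184 = -17.3184 → -17.318

-17.318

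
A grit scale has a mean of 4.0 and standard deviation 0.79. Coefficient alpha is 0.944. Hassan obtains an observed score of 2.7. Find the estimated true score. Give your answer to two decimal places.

T̂ = ρX + (1 − ρ)μ
  = 0.944 × 2.7 + 0.056 × 4.0
  = 2.5488 + 0.2240
  = 2.773
  ≈ 2.77

2.77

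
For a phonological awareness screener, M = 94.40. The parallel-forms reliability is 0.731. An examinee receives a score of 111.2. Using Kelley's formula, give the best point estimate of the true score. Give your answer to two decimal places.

T̂ = 0.731(111.2) + 0.269(94.40) = 81.2872 + 25.39360 = 106.681 → 106.68

106.68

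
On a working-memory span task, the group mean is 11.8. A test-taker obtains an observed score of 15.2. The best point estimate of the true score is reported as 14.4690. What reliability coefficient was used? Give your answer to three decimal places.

T̂ = ρX + (1 − ρ)μ  ⇒  T̂ − μ = ρ(X − μ)
ρ = (T̂ − μ)/(X − μ) = (14.4690 − 11.8) / (15.2 − 11.8) = 2.6690 / 3.4 = 0.78500

0.785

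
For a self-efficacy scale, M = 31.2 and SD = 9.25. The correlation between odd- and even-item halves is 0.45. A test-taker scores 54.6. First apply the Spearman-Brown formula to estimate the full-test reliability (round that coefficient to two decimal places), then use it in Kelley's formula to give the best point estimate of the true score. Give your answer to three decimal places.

Spearman-Brown: ρ = 2r/(1 + r) = 2(0.45)/(1 + 0.45) = 0.900/1.45 = 0.6207 → 0.62
T̂ = 0.62(54.6) + 0.38(31.2) = 33.852 + 11.856 = 45.7080 → 45.708

45.708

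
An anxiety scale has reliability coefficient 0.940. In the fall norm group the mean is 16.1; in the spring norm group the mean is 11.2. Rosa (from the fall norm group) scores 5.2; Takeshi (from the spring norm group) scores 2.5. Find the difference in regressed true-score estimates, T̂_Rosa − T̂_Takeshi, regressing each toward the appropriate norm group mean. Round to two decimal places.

2.83

T̂_Rosa = 0.940(5.2) + 0.060(16.1) = 5.8540
T̂_Takeshi = 0.940(2.5) + 0.060(11.2) = 3.0220
Difference = 5.8540 − 3.0220 = 2.8320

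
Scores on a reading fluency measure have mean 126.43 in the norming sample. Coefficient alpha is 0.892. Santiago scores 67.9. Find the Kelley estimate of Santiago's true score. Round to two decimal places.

T̂ = ρX + (1 − ρ)μ
  = 0.892 × 67.9 + 0.108 × 126.43
  = 60.5668 + 13.65444
  = 74.221
  ≈ 74.22

74.22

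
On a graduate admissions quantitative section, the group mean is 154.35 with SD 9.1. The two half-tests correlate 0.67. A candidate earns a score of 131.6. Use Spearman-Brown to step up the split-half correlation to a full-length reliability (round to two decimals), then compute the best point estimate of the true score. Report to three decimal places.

136.150

Spearman-Brown: ρ = 2r/(1 + r) = 2(0.67)/(1 + 0.67) = 1.340/1.67 = 0.8024 → 0.80
T̂ = ρX + (1 − ρ)μ
  = 0.80 × 131.6 + 0.20 × 154.35
  = 105.280 + 30.8700
  = 136.1500
  ≈ 136.150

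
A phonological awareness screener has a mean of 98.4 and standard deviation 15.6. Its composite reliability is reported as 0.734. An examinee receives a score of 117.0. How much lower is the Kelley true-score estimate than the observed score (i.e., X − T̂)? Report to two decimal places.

4.95

T̂ = ρX + (1 − ρ)μ
  = 0.734 × 117.0 + 0.266 × 98.4
  = 85.8780 + 26.1744
  = 112.0524
  ≈ 112.052
X − T̂ = 117.0 − 112.052 = 4.948 → 4.95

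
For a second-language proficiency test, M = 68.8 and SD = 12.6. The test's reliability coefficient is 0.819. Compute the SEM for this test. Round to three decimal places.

5.361

SEM = SD · √(1 − ρ) = 12.6 × √0.181 = 12.6 × 0.4254 = 5.3606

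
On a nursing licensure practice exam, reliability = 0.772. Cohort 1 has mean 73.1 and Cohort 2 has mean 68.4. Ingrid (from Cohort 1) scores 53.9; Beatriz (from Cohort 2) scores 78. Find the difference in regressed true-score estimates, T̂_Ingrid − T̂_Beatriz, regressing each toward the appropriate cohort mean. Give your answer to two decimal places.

-17.53

T̂_Ingrid = 0.772(53.9) + 0.228(73.1) = 58.2776
T̂_Beatriz = 0.772(78) + 0.228(68.4) = 75.8112
Difference = 58.2776 − 75.8112 = -17.5336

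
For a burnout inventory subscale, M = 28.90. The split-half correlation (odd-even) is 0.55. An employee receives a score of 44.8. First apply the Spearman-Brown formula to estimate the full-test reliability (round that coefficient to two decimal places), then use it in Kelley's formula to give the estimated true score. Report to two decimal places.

Spearman-Brown: ρ = 2r/(1 + r) = 2(0.55)/(1 + 0.55) = 1.100/1.55 = 0.7097 → 0.71
T̂ = 0.71(44.8) + 0.29(28.90) = 31.808 + 8.3810 = 40.189 → 40.19

40.19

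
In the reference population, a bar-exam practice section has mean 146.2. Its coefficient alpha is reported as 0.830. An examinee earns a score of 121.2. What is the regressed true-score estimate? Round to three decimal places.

T̂ = ρX + (1 − ρ)μ
  = 0.830 × 121.2 + 0.170 × 146.2
  = 100.5960 + 24.8540
  = 125.4500
  ≈ 125.450

125.450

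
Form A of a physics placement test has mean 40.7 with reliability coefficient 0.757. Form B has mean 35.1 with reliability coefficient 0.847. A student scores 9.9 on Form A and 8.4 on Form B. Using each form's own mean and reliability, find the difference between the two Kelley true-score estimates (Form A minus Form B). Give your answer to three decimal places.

4.899

T̂_A = 0.757(9.9) + 0.243(40.7) = 17.38440
T̂_B = 0.847(8.4) + 0.153(35.1) = 12.48510
T̂_A − T̂_B = 4.89930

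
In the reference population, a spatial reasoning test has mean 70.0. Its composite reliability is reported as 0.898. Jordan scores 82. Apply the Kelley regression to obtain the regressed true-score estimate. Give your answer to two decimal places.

Weight the observed score by reliability and the mean by (1 − reliability): T̂ = 0.898·82 + 0.102·70.0 = 73.636 + 7.1400 = 80.776.

80.78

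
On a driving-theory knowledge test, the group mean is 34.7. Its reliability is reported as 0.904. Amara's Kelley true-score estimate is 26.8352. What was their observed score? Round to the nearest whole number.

T̂ = ρX + (1 − ρ)μ  ⇒  X = (T̂ − (1 − ρ)μ) / ρ
X = (26.8352 − 0.096 × 34.7) / 0.904 = (26.8352 − 3.3312) / 0.904 = 23.5040 / 0.904 = 26.00

26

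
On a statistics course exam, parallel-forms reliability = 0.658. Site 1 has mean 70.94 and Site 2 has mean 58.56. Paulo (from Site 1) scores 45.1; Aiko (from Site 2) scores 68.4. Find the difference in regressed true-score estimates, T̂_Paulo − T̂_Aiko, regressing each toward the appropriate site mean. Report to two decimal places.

-11.10

T̂_Paulo = 0.658(45.1) + 0.342(70.94) = 53.9373
T̂_Aiko = 0.658(68.4) + 0.342(58.56) = 65.0347
Difference = 53.9373 − 65.0347 = -11.0974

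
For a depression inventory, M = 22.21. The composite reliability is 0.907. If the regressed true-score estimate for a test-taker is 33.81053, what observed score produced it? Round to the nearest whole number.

35

T̂ = ρX + (1 − ρ)μ  ⇒  X = (T̂ − (1 − ρ)μ) / ρ
X = (33.81053 − 0.093 × 22.21) / 0.907 = (33.81053 − 2.06553) / 0.907 = 31.74500 / 0.907 = 35.00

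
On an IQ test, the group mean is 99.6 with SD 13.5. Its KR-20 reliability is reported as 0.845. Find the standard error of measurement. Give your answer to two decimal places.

5.31

SEM = SD · √(1 − ρ) = 13.5 × √0.155 = 13.5 × 0.3937 = 5.315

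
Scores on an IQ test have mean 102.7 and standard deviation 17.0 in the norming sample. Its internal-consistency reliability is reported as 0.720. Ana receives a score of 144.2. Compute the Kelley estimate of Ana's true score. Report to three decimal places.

132.580

Kelley's formula gives T̂ = 0.720·144.2 + 0.280·102.7 = 103.8240 + 28.7560 = 132.5800.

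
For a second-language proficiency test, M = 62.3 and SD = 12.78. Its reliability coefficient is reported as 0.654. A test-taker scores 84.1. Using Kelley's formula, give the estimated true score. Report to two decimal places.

76.56

T̂ = ρX + (1 − ρ)μ
  = 0.654 × 84.1 + 0.346 × 62.3
  = 55.0014 + 21.5558
  = 76.557
  ≈ 76.56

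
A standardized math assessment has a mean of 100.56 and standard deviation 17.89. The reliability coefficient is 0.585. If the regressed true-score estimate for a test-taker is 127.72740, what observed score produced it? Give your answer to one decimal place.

T̂ = ρX + (1 − ρ)μ  ⇒  X = (T̂ − (1 − ρ)μ) / ρ
X = (127.72740 − 0.415 × 100.56) / 0.585 = (127.72740 − 41.73240) / 0.585 = 85.99500 / 0.585 = 147.000

147.0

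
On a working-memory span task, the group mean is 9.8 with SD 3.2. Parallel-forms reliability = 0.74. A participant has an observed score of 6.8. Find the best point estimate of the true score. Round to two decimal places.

T̂ = 0.74(6.8) + 0.26(9.8) = 5.032 + 2.548 = 7.580 → 7.58

7.58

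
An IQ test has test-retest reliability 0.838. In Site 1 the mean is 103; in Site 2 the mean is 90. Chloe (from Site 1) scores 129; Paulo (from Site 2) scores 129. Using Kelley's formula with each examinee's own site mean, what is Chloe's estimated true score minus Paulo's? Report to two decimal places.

2.11

T̂_Chloe = 0.838(129) + 0.162(103) = 124.7880
T̂_Paulo = 0.838(129) + 0.162(90) = 122.6820
Difference = 124.7880 − 122.6820 = 2.1060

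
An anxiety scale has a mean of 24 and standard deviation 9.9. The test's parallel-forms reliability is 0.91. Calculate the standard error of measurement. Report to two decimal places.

SEM = SD · √(1 − ρ) = 9.9 × √0.09 = 9.9 × 0.3000 = 2.970

2.97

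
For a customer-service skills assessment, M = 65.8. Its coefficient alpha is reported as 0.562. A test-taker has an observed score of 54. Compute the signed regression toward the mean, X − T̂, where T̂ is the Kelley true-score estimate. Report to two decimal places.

-5.17

T̂ = ρX + (1 − ρ)μ
  = 0.562 × 54 + 0.438 × 65.8
  = 30.348 + 28.8204
  = 59.1684
  ≈ 59.168
X − T̂ = 54 − 59.168 = -5.168 → -5.17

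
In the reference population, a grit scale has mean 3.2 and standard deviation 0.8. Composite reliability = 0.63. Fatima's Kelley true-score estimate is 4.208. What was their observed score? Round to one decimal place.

4.8

T̂ = ρX + (1 − ρ)μ  ⇒  X = (T̂ − (1 − ρ)μ) / ρ
X = (4.208 − 0.37 × 3.2) / 0.63 = (4.208 − 1.184) / 0.63 = 3.024 / 0.63 = 4.800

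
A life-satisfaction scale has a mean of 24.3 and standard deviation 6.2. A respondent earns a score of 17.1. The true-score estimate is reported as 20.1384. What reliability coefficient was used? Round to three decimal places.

T̂ = ρX + (1 − ρ)μ  ⇒  T̂ − μ = ρ(X − μ)
ρ = (T̂ − μ)/(X − μ) = (20.1384 − 24.3) / (17.1 − 24.3) = -4.1616 / -7.2 = 0.57800

0.578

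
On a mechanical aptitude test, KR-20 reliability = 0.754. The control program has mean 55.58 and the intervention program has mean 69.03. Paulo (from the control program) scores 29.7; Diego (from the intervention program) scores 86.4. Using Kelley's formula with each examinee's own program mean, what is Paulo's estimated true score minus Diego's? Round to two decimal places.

T̂_Paulo = 0.754(29.7) + 0.246(55.58) = 36.0665
T̂_Diego = 0.754(86.4) + 0.246(69.03) = 82.1270
Difference = 36.0665 − 82.1270 = -46.0605

-46.06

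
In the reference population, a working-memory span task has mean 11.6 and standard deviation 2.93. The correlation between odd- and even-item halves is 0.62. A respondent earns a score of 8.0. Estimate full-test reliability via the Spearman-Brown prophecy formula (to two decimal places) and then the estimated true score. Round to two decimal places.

Spearman-Brown: ρ = 2r/(1 + r) = 2(0.62)/(1 + 0.62) = 1.240/1.62 = 0.7654 → 0.77
T̂ = 0.77(8.0) + 0.23(11.6) = 6.160 + 2.668 = 8.828 → 8.83

8.83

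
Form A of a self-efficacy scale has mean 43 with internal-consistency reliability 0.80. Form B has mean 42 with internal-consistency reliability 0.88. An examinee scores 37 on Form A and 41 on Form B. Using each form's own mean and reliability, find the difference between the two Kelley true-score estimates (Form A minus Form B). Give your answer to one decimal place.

-2.9

T̂_A = 0.80(37) + 0.20(43) = 38.200
T̂_B = 0.88(41) + 0.12(42) = 41.120
T̂_A − T̂_B = -2.920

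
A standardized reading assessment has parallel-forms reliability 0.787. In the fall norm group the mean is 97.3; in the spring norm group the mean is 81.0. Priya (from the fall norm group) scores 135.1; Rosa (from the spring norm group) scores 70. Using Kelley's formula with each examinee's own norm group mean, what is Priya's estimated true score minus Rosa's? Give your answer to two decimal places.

54.71

T̂_Priya = 0.787(135.1) + 0.213(97.3) = 127.0486
T̂_Rosa = 0.787(70) + 0.213(81.0) = 72.3430
Difference = 127.0486 − 72.3430 = 54.7056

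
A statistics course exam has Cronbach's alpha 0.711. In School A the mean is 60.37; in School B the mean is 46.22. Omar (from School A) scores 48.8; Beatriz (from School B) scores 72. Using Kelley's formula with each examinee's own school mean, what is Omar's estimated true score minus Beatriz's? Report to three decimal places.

-12.406

T̂_Omar = 0.711(48.8) + 0.289(60.37) = 52.14373
T̂_Beatriz = 0.711(72) + 0.289(46.22) = 64.54958
Difference = 52.14373 − 64.54958 = -12.40585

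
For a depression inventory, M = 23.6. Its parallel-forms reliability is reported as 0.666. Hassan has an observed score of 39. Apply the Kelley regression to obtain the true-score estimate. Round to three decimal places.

Regress the observed score toward the mean by the unreliability: T̂ = 0.666·39 + 0.334·23.6 = 25.974 + 7.8824 = 33.8564.

33.856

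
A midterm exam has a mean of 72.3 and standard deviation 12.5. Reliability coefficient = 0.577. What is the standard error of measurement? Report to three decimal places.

SEM = SD · √(1 − ρ) = 12.5 × √0.423 = 12.5 × 0.6504 = 8.1298

8.130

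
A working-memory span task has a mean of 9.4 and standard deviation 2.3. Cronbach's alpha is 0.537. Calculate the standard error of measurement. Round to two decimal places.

1.57

SEM = SD · √(1 − ρ) = 2.3 × √0.463 = 2.3 × 0.6804 = 1.565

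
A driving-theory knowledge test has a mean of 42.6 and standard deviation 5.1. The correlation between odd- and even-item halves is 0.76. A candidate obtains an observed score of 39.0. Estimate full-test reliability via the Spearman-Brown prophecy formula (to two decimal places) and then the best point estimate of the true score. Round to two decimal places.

Spearman-Brown: ρ = 2r/(1 + r) = 2(0.76)/(1 + 0.76) = 1.520/1.76 = 0.8636 → 0.86
T̂ = 0.86(39.0) + 0.14(42.6) = 33.540 + 5.964 = 39.504 → 39.50

39.50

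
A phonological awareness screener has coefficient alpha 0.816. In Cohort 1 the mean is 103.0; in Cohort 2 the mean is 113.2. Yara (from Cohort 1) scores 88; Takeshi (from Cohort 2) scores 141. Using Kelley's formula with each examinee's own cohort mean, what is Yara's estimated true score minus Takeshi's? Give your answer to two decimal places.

-45.12

T̂_Yara = 0.816(88) + 0.184(103.0) = 90.7600
T̂_Takeshi = 0.816(141) + 0.184(113.2) = 135.8848
Difference = 90.7600 − 135.8848 = -45.1248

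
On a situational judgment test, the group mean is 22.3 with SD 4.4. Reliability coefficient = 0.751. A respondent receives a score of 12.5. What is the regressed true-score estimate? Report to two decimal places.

T̂ = ρX + (1 − ρ)μ
  = 0.751 × 12.5 + 0.249 × 22.3
  = 9.3875 + 5.5527
  = 14.940
  ≈ 14.94

14.94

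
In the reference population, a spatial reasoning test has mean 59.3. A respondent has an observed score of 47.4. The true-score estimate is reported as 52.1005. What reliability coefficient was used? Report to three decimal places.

0.605

T̂ = ρX + (1 − ρ)μ  ⇒  T̂ − μ = ρ(X − μ)
ρ = (T̂ − μ)/(X − μ) = (52.1005 − 59.3) / (47.4 − 59.3) = -7.1995 / -11.9 = 0.60500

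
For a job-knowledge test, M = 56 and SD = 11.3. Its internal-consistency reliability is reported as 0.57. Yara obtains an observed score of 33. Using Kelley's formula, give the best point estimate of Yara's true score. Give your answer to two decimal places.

42.89

Kelley's formula gives T̂ = 0.57·33 + 0.43·56 = 18.81 + 24.08 = 42.890.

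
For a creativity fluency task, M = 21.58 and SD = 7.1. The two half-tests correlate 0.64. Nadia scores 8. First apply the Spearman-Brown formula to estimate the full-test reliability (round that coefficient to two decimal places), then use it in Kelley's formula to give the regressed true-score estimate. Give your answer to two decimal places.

Spearman-Brown: ρ = 2r/(1 + r) = 2(0.64)/(1 + 0.64) = 1.280/1.64 = 0.7805 → 0.78
T̂ = ρX + (1 − ρ)μ
  = 0.78 × 8 + 0.22 × 21.58
  = 6.24 + 4.7476
  = 10.988
  ≈ 10.99

10.99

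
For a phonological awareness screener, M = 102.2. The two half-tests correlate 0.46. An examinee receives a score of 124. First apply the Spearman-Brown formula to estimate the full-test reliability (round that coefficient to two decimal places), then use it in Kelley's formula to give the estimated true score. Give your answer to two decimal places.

115.93

Spearman-Brown: ρ = 2r/(1 + r) = 2(0.46)/(1 + 0.46) = 0.920/1.46 = 0.6301 → 0.63
T̂ = ρX + (1 − ρ)μ
  = 0.63 × 124 + 0.37 × 102.2
  = 78.12 + 37.814
  = 115.934
  ≈ 115.93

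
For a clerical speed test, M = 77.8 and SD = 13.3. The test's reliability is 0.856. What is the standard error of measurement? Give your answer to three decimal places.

SEM = SD · √(1 − ρ) = 13.3 × √0.144 = 13.3 × 0.3795 = 5.0470

5.047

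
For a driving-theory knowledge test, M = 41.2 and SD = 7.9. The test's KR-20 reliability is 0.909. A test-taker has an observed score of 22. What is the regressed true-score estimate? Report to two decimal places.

T̂ = 0.909(22) + 0.091(41.2) = 19.998 + 3.7492 = 23.747 → 23.75

23.75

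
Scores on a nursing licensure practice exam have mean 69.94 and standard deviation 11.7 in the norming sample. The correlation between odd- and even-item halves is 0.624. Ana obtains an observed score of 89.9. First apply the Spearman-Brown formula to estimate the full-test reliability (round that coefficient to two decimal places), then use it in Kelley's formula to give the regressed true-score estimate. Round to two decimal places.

Spearman-Brown: ρ = 2r/(1 + r) = 2(0.624)/(1 + 0.624) = 1.2480/1.624 = 0.7685 → 0.77
T̂ = ρX + (1 − ρ)μ
  = 0.77 × 89.9 + 0.23 × 69.94
  = 69.223 + 16.0862
  = 85.309
  ≈ 85.31

85.31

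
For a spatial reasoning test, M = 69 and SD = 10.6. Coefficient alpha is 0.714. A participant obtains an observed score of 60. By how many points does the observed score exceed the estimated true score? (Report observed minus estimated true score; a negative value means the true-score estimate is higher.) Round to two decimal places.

-2.57

T̂ = 0.714(60) + 0.286(69) = 42.840 + 19.734 = 62.5740 → 62.574
X − T̂ = 60 − 62.574 = -2.574 → -2.57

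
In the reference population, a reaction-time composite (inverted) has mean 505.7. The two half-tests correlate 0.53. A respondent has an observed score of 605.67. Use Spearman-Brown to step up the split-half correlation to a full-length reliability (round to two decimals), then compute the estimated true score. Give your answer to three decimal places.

574.679

Spearman-Brown: ρ = 2r/(1 + r) = 2(0.53)/(1 + 0.53) = 1.060/1.53 = 0.6928 → 0.69
Regress the observed score toward the mean by the unreliability: T̂ = 0.69·605.67 + 0.31·505.7 = 417.9123 + 156.767 = 574.6793.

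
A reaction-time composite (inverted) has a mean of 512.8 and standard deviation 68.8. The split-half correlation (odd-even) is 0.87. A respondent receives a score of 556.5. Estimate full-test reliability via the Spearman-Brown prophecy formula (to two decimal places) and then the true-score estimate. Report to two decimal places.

Spearman-Brown: ρ = 2r/(1 + r) = 2(0.87)/(1 + 0.87) = 1.740/1.87 = 0.9305 → 0.93
Regress the observed score toward the mean by the unreliability: T̂ = 0.93·556.5 + 0.07·512.8 = 517.545 + 35.896 = 553.441.

553.44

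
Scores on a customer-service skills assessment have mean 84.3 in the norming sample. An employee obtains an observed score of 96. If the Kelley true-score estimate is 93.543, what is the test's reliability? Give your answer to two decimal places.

T̂ = ρX + (1 − ρ)μ  ⇒  T̂ − μ = ρ(X − μ)
ρ = (T̂ − μ)/(X − μ) = (93.543 − 84.3) / (96 − 84.3) = 9.243 / 11.7 = 0.7900

0.79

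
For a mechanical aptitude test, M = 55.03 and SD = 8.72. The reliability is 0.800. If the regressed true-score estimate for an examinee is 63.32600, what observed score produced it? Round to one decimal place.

T̂ = ρX + (1 − ρ)μ  ⇒  X = (T̂ − (1 − ρ)μ) / ρ
X = (63.32600 − 0.200 × 55.03) / 0.800 = (63.32600 − 11.00600) / 0.800 = 52.32000 / 0.800 = 65.400

65.4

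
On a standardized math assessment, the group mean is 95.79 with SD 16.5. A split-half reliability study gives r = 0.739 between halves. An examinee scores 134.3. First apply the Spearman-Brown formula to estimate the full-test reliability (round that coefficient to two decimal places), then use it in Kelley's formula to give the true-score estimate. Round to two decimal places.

128.52

Spearman-Brown: ρ = 2r/(1 + r) = 2(0.739)/(1 + 0.739) = 1.4780/1.739 = 0.8499 → 0.85
Regress the observed score toward the mean by the unreliability: T̂ = 0.85·134.3 + 0.15·95.79 = 114.155 + 14.3685 = 128.524.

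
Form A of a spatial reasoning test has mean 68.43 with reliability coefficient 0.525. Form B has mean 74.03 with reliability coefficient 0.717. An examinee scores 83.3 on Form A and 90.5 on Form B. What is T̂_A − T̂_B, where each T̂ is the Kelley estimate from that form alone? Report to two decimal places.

-9.60

T̂_A = 0.525(83.3) + 0.475(68.43) = 76.2368
T̂_B = 0.717(90.5) + 0.283(74.03) = 85.8390
T̂_A − T̂_B = -9.6022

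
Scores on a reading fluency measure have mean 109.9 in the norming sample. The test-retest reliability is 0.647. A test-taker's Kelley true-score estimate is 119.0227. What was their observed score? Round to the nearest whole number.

T̂ = ρX + (1 − ρ)μ  ⇒  X = (T̂ − (1 − ρ)μ) / ρ
X = (119.0227 − 0.353 × 109.9) / 0.647 = (119.0227 − 38.7947) / 0.647 = 80.2280 / 0.647 = 124.00

124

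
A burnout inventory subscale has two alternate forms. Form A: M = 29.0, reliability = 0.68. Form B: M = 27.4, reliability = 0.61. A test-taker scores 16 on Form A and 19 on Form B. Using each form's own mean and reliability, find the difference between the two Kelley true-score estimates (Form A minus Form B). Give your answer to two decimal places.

-2.12

T̂_A = 0.68(16) + 0.32(29.0) = 20.1600
T̂_B = 0.61(19) + 0.39(27.4) = 22.2760
T̂_A − T̂_B = -2.1160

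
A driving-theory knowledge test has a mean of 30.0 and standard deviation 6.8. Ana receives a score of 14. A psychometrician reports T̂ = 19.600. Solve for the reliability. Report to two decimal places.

0.65

T̂ = ρX + (1 − ρ)μ  ⇒  T̂ − μ = ρ(X − μ)
ρ = (T̂ − μ)/(X − μ) = (19.600 − 30.0) / (14 − 30.0) = -10.400 / -16.0 = 0.6500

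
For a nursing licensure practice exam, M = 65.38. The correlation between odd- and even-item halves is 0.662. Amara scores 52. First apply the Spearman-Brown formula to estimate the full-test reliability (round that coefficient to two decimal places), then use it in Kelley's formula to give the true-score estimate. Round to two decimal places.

54.68

Spearman-Brown: ρ = 2r/(1 + r) = 2(0.662)/(1 + 0.662) = 1.3240/1.662 = 0.7966 → 0.80
Kelley's formula gives T̂ = 0.80·52 + 0.20·65.38 = 41.60 + 13.0760 = 54.676.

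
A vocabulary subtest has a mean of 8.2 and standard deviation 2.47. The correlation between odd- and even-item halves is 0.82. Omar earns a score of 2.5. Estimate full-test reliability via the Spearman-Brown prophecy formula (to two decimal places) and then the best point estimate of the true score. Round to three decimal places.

3.070

Spearman-Brown: ρ = 2r/(1 + r) = 2(0.82)/(1 + 0.82) = 1.640/1.82 = 0.9011 → 0.90
T̂ = 0.90(2.5) + 0.10(8.2) = 2.250 + 0.820 = 3.0700 → 3.070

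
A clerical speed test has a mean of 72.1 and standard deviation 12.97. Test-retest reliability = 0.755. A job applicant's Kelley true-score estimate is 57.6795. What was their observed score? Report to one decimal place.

T̂ = ρX + (1 − ρ)μ  ⇒  X = (T̂ − (1 − ρ)μ) / ρ
X = (57.6795 − 0.245 × 72.1) / 0.755 = (57.6795 − 17.6645) / 0.755 = 40.0150 / 0.755 = 53.000

53.0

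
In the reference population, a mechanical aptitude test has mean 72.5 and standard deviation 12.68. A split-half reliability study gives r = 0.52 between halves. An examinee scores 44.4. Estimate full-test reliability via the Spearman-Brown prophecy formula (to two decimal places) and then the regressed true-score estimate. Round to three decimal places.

53.392

Spearman-Brown: ρ = 2r/(1 + r) = 2(0.52)/(1 + 0.52) = 1.040/1.52 = 0.6842 → 0.68
T̂ = 0.68(44.4) + 0.32(72.5) = 30.192 + 23.200 = 53.3920 → 53.392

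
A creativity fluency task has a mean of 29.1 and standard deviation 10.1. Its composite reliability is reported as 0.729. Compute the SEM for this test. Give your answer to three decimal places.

5.258

SEM = SD · √(1 − ρ) = 10.1 × √0.271 = 10.1 × 0.5206 = 5.2578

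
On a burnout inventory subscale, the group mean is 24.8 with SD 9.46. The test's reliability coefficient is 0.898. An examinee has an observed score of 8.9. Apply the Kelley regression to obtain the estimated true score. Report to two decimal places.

10.52

T̂ = ρX + (1 − ρ)μ
  = 0.898 × 8.9 + 0.102 × 24.8
  = 7.9922 + 2.5296
  = 10.522
  ≈ 10.52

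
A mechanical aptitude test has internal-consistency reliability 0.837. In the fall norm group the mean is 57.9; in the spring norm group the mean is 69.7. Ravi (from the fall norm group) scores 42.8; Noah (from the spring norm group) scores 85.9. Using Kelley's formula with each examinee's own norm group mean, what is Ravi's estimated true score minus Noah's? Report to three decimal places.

-37.998

T̂_Ravi = 0.837(42.8) + 0.163(57.9) = 45.26130
T̂_Noah = 0.837(85.9) + 0.163(69.7) = 83.25940
Difference = 45.26130 − 83.25940 = -37.99810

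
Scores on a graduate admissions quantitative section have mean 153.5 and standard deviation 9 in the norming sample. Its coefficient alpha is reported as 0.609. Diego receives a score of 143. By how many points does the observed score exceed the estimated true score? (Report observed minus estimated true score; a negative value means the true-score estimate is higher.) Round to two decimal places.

Regress the observed score toward the mean by the unreliability: T̂ = 0.609·143 + 0.391·153.5 = 87.087 + 60.0185 = 147.1055.
X − T̂ = 143 − 147.106 = -4.106 → -4.11

-4.11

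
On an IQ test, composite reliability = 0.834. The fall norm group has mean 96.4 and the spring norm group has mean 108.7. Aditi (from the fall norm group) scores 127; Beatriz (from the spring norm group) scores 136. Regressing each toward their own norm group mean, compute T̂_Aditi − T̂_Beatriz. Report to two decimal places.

T̂_Aditi = 0.834(127) + 0.166(96.4) = 121.9204
T̂_Beatriz = 0.834(136) + 0.166(108.7) = 131.4682
Difference = 121.9204 − 131.4682 = -9.5478

-9.55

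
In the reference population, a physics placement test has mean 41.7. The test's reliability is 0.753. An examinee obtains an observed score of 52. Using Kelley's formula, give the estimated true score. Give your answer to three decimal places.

49.456

Weight the observed score by reliability and the mean by (1 − reliability): T̂ = 0.753·52 + 0.247·41.7 = 39.156 + 10.2999 = 49.4559.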